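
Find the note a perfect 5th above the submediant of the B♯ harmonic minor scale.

The submediant of B# harmonic minor is G#.
A perfect fifth (7 semitones) above G# lands on the letter D, giving D#.

D#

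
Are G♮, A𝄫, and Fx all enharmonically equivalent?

G is pitch class 7; Abb is pitch class 7; F## is pitch class 7.
All spellings map to pitch class 7, so they are enharmonically equivalent.

Yes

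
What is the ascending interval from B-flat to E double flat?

diminished fourth

The letter names run B→E, a span of 3 letter steps, so the interval is some kind of fourth.
Bb to Ebb is 4 semitones. A perfect fourth is 5, so 4 makes it diminished.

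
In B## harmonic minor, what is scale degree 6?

Degree 6 takes the letter 5 steps above B, which is G.
In harmonic minor, degree 6 sits 8 semitones above the tonic. B## + 8 semitones is pitch class 9, spelled on G as G##.

G##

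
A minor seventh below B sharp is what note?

C##

B down a major seventh is C, so the target letter is C.
From B#, a minor seventh is 10 semitones down: C##.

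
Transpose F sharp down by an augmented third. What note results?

A third below F lands on the letter D.
An augmented third spans 5 semitones, so F# moves to pitch class 1. On the letter D that is Db.

Db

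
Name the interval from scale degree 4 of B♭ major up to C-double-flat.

Scale degree 4 of Bb major is Eb.
Eb up to Cbb: letters E→C make it a sixth; 7 semitones makes it diminished.

diminished sixth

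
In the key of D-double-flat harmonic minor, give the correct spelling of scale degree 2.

Ebb

Degree 2 takes the letter 1 step above D, which is E.
In harmonic minor, degree 2 sits 2 semitones above the tonic. Dbb + 2 semitones is pitch class 2, spelled on E as Ebb.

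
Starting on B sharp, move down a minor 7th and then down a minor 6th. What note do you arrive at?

A minor seventh down from B# is C## (letter C, 10 semitones down).
A minor sixth down from C## is E## (letter E, 8 semitones down).

E##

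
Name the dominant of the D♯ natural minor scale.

A#

Degree 5 takes the letter 4 steps above D, which is A.
In natural minor, degree 5 sits 7 semitones above the tonic. D# + 7 semitones is pitch class 10, spelled on A as A#.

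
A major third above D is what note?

F#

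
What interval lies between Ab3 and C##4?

Counting letters A–B–C gives a third.
Ab→C## = 6 semitones, 2 wider than the major third (4), so doubly augmented.

doubly augmented third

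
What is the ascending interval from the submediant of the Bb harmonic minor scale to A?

The submediant of Bb harmonic minor is Gb.
Gb up to A: letters G→A make it a second; 3 semitones makes it augmented.

augmented second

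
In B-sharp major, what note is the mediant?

D##

Degree 3 takes the letter 2 steps above B, which is D.
In major, degree 3 sits 4 semitones above the tonic. B# + 4 semitones is pitch class 4, spelled on D as D##.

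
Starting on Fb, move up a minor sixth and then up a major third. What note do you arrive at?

A minor sixth up from Fb is Dbb (letter D, 8 semitones up).
A major third up from Dbb is Fb (letter F, 4 semitones up).

Fb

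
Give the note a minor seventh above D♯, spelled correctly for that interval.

C#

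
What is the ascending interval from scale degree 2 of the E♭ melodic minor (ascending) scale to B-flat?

perfect fourth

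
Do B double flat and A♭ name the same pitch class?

Two spellings are enharmonically equivalent only if they share a pitch class.
Here Bbb → 9, Ab → 8; 8 ≠ 9, so they are not.

No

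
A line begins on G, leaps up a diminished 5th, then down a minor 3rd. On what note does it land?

A diminished fifth up from G is Db (letter D, 6 semitones up).
A minor third down from Db is Bb (letter B, 3 semitones down).

Bb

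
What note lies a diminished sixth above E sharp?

C

E up a major sixth is C#, so the target letter is C.
From E#, a diminished sixth is 7 semitones up: C.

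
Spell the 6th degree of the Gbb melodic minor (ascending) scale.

Ebb

Degree 6 takes the letter 5 steps above G, which is E.
In melodic minor (ascending), degree 6 sits 9 semitones above the tonic. Gbb + 9 semitones is pitch class 2, spelled on E as Ebb.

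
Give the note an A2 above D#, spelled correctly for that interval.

E##

D up a major second is E, so the target letter is E.
From D#, an augmented second is 3 semitones up: E##.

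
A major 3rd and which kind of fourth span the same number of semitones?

A major third spans 4 semitones.
A fourth spanning 4 semitones is diminished (the perfect fourth is 5).

diminished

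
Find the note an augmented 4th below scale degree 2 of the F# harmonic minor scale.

D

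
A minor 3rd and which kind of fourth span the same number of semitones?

doubly diminished

A minor third spans 3 semitones.
A fourth spanning 3 semitones is doubly diminished (the perfect fourth is 5).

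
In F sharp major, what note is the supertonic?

Degree 2 takes the letter 1 step above F, which is G.
In major, degree 2 sits 2 semitones above the tonic. F# + 2 semitones is pitch class 8, spelled on G as G#.

G#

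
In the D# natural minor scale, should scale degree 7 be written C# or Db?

C#

Each scale degree takes a distinct letter name. Degree 7 of a scale on D must use the letter C.
C# and Db are enharmonically the same pitch, but only C# uses the letter C, so it is the correct spelling here.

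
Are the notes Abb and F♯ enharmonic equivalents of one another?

Abb is pitch class 7; F# is pitch class 6.
The pitch classes differ (7 vs. 6), so they are not enharmonic equivalents.

No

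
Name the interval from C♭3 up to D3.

The letter names run C→D, a span of 1 letter step, so the interval is some kind of second.
Cb to D is 3 semitones. A major second is 2, so 3 makes it augmented.

augmented second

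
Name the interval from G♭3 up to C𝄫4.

diminished fourth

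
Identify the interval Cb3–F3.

The letter names run C→F, a span of 3 letter steps, so the interval is some kind of fourth.
Cb to F is 6 semitones. A perfect fourth is 5, so 6 makes it augmented.

augmented fourth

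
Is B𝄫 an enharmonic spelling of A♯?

Bbb is pitch class 9; A# is pitch class 10.
The pitch classes differ (9 vs. 10), so they are not enharmonic equivalents.

No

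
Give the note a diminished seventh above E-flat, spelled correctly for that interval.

Dbb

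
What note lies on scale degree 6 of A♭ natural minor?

Degree 6 takes the letter 5 steps above A, which is F.
In natural minor, degree 6 sits 8 semitones above the tonic. Ab + 8 semitones is pitch class 4, spelled on F as Fb.

Fb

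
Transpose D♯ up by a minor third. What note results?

D up a major third is F#, so the target letter is F.
From D#, a minor third is 3 semitones up: F#.

F#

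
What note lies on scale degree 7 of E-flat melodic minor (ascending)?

The Eb melodic minor (ascending) scale runs Eb F Gb Ab Bb C D.
Degree 7 is D.

D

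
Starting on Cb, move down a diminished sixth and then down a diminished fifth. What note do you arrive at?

A#

A diminished sixth down from Cb is E (letter E, 7 semitones down).
A diminished fifth down from E is A# (letter A, 6 semitones down).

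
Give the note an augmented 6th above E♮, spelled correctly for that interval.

A sixth above E lands on the letter C.
An augmented sixth spans 10 semitones, so E moves to pitch class 2. On the letter C that is C##.

C##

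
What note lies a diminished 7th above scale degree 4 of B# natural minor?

D

Scale degree 4 of B# natural minor is E#.
A diminished seventh (9 semitones) above E# lands on the letter D, giving D.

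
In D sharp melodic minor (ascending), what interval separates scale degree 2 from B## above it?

Scale degree 2 of D# melodic minor (ascending) is E#.
E# up to B##: letters E→B make it a fifth; 8 semitones makes it augmented.

augmented fifth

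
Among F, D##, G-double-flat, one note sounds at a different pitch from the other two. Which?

In 12-tone equal temperament, enharmonic equivalents share a pitch class. F is pitch class 5; D## is pitch class 4; Gbb is pitch class 5.
F and Gbb share pitch class 5, while D## is pitch class 4.

D##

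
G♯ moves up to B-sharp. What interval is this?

major third

Counting letters G–A–B gives a third.
G#→B# = 4 semitones, exactly the major third.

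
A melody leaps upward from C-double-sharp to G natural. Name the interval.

doubly diminished fifth

Counting letters C–D–E–F–G gives a fifth.
C##→G = 5 semitones, 2 narrower than the perfect fifth (7), so doubly diminished.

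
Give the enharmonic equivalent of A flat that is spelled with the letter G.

Plain G sits 1 semitone below Ab, so on the letter G the same pitch needs a sharp: G#.

G#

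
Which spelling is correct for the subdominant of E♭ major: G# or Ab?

Each scale degree takes a distinct letter name. Degree 4 of a scale on E must use the letter A.
Ab and G# are enharmonically the same pitch, but only Ab uses the letter A, so it is the correct spelling here.

Ab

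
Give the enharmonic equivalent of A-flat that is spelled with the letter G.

G#

Plain G sits 1 semitone below Ab, so on the letter G the same pitch needs a sharp: G#.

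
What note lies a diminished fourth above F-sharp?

A fourth above F lands on the letter B.
A diminished fourth spans 4 semitones, so F# moves to pitch class 10. On the letter B that is Bb.

Bb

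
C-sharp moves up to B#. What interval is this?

major seventh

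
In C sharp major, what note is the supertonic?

Degree 2 takes the letter 1 step above C, which is D.
In major, degree 2 sits 2 semitones above the tonic. C# + 2 semitones is pitch class 3, spelled on D as D#.

D#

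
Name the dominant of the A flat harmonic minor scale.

Eb

The Ab harmonic minor scale runs Ab Bb Cb Db Eb Fb G.
Degree 5 is Eb.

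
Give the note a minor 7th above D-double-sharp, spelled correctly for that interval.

D up a major seventh is C#, so the target letter is C.
From D##, a minor seventh is 10 semitones up: C##.

C##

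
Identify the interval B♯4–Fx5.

perfect fifth

Counting letters B–C–D–E–F gives a fifth.
B#→F## = 7 semitones, exactly the perfect fifth.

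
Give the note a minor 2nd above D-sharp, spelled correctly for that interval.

E

D up a major second is E, so the target letter is E.
From D#, a minor second is 1 semitone up: E.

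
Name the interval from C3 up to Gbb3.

doubly diminished fifth

Counting letters C–D–E–F–G gives a fifth.
C→Gbb = 5 semitones, 2 narrower than the perfect fifth (7), so doubly diminished.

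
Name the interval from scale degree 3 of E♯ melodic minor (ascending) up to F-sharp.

Scale degree 3 of E# melodic minor (ascending) is G#.
G# up to F#: letters G→F make it a seventh; 10 semitones makes it minor.

minor seventh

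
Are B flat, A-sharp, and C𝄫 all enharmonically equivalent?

Bb is pitch class 10; A# is pitch class 10; Cbb is pitch class 10.
All spellings map to pitch class 10, so they are enharmonically equivalent.

Yes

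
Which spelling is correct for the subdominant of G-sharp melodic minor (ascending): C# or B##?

C#

Each scale degree takes a distinct letter name. Degree 4 of a scale on G must use the letter C.
C# and B## are enharmonically the same pitch, but only C# uses the letter C, so it is the correct spelling here.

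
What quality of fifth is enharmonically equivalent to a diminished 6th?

perfect

A diminished sixth spans 7 semitones.
A fifth spanning 7 semitones is perfect (the perfect fifth is 7).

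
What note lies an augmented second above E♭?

A second above E lands on the letter F.
An augmented second spans 3 semitones, so Eb moves to pitch class 6. On the letter F that is F#.

F#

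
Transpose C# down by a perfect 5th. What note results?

F#

C down a perfect fifth is F, so the target letter is F.
From C#, a perfect fifth is 7 semitones down: F#.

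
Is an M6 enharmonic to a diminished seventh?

Yes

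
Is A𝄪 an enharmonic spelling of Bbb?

Two spellings are enharmonically equivalent only if they share a pitch class.
Here A## → 11, Bbb → 9; 9 ≠ 11, so they are not.

No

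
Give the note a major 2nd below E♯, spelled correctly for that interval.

E down a major second is D, so the target letter is D.
From E#, a major second is 2 semitones down: D#.

D#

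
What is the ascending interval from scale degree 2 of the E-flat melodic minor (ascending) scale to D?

major sixth

Scale degree 2 of Eb melodic minor (ascending) is F.
F up to D: letters F→D make it a sixth; 9 semitones makes it major.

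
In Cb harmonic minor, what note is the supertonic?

The Cb harmonic minor scale runs Cb Db Ebb Fb Gb Abb Bb.
Degree 2 is Db.

Db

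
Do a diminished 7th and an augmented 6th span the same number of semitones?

No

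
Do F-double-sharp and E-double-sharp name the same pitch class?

F## is pitch class 7; E## is pitch class 6.
The pitch classes differ (7 vs. 6), so they are not enharmonic equivalents.

No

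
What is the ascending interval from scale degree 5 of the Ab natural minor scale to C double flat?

Scale degree 5 of Ab natural minor is Eb.
Eb up to Cbb: letters E→C make it a sixth; 7 semitones makes it diminished.

diminished sixth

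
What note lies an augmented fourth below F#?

C

F down a perfect fourth is C, so the target letter is C.
From F#, an augmented fourth is 6 semitones down: C.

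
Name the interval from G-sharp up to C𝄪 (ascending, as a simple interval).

The letter names run G→C, a span of 3 letter steps, so the interval is some kind of fourth.
G# to C## is 6 semitones. A perfect fourth is 5, so 6 makes it augmented.

augmented fourth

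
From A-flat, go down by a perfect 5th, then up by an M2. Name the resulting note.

A perfect fifth down from Ab is Db (letter D, 7 semitones down).
A major second up from Db is Eb (letter E, 2 semitones up).

Eb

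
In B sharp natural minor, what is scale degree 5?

F##

The B# natural minor scale runs B# C## D# E# F## G# A#.
Degree 5 is F##.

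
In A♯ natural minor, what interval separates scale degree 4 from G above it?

Scale degree 4 of A# natural minor is D#.
D# up to G: letters D→G make it a fourth; 4 semitones makes it diminished.

diminished fourth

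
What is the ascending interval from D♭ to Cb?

Counting letters D–E–F–G–A–B–C gives a seventh.
Db→Cb = 10 semitones, 1 narrower than the major seventh (11), so minor.

minor seventh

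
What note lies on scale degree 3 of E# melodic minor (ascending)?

Degree 3 takes the letter 2 steps above E, which is G.
In melodic minor (ascending), degree 3 sits 3 semitones above the tonic. E# + 3 semitones is pitch class 8, spelled on G as G#.

G#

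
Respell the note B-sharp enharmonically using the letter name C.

Plain C sits at the same pitch as B#, so on the letter C the same pitch needs a natural: C.

C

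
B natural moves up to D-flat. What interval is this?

Counting letters B–C–D gives a third.
B→Db = 2 semitones, 2 narrower than the major third (4), so diminished.

diminished third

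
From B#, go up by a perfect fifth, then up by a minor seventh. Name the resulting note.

E#

A perfect fifth up from B# is F## (letter F, 7 semitones up).
A minor seventh up from F## is E# (letter E, 10 semitones up).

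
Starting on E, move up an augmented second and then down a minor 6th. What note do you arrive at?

A##

An augmented second up from E is F## (letter F, 3 semitones up).
A minor sixth down from F## is A## (letter A, 8 semitones down).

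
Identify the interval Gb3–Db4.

Counting letters G–A–B–C–D gives a fifth.
Gb→Db = 7 semitones, exactly the perfect fifth.

perfect fifth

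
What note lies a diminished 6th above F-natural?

Dbb

A sixth above F lands on the letter D.
A diminished sixth spans 7 semitones, so F moves to pitch class 0. On the letter D that is Dbb.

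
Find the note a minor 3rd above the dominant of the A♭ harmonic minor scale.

Gb

The dominant of Ab harmonic minor is Eb.
A minor third (3 semitones) above Eb lands on the letter G, giving Gb.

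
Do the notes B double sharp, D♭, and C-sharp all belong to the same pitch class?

Yes

B## = pitch class 1 and Db = pitch class 1 and C# = pitch class 1 — the same pitch class, so they are enharmonic equivalents.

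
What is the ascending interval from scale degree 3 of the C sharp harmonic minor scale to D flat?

Scale degree 3 of C# harmonic minor is E.
E up to Db: letters E→D make it a seventh; 9 semitones makes it diminished.

diminished seventh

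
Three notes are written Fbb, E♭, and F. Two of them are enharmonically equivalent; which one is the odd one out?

In 12-tone equal temperament, enharmonic equivalents share a pitch class. Fbb is pitch class 3; Eb is pitch class 3; F is pitch class 5.
Fbb and Eb share pitch class 3, while F is pitch class 5.

F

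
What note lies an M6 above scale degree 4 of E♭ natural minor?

Scale degree 4 of Eb natural minor is Ab.
A major sixth (9 semitones) above Ab lands on the letter F, giving F.

F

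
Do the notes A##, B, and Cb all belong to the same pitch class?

Yes

A## = pitch class 11 and B = pitch class 11 and Cb = pitch class 11 — the same pitch class, so they are enharmonic equivalents.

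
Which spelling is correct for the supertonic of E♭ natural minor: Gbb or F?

Each scale degree takes a distinct letter name. Degree 2 of a scale on E must use the letter F.
F and Gbb are enharmonically the same pitch, but only F uses the letter F, so it is the correct spelling here.

F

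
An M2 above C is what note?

A second above C lands on the letter D.
A major second spans 2 semitones, so C moves to pitch class 2. On the letter D that is D.

D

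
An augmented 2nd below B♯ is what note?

A

A second below B lands on the letter A.
An augmented second spans 3 semitones, so B# moves to pitch class 9. On the letter A that is A.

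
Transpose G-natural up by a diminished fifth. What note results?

A fifth above G lands on the letter D.
A diminished fifth spans 6 semitones, so G moves to pitch class 1. On the letter D that is Db.

Db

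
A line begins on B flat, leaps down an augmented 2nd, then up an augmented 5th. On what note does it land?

An augmented second down from Bb is Abb (letter A, 3 semitones down).
An augmented fifth up from Abb is Eb (letter E, 8 semitones up).

Eb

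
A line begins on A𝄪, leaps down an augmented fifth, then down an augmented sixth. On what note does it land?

An augmented fifth down from A## is D# (letter D, 8 semitones down).
An augmented sixth down from D# is F (letter F, 10 semitones down).

F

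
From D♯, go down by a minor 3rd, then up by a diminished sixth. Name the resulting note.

A minor third down from D# is B# (letter B, 3 semitones down).
A diminished sixth up from B# is G (letter G, 7 semitones up).

G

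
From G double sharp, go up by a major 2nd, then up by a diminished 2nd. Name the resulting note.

A major second up from G## is A## (letter A, 2 semitones up).
A diminished second up from A## is B (letter B, 0 semitones up).

B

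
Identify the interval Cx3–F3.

The letter names run C→F, a span of 3 letter steps, so the interval is some kind of fourth.
C## to F is 3 semitones. A perfect fourth is 5, so 3 makes it doubly diminished.

doubly diminished fourth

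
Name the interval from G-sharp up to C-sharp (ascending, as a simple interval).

perfect fourth

Counting letters G–A–B–C gives a fourth.
G#→C# = 5 semitones, exactly the perfect fourth.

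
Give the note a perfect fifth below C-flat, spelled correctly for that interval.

Fb

C down a perfect fifth is F, so the target letter is F.
From Cb, a perfect fifth is 7 semitones down: Fb.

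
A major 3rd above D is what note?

F#

A third above D lands on the letter F.
A major third spans 4 semitones, so D moves to pitch class 6. On the letter F that is F#.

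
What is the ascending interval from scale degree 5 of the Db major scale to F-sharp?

Scale degree 5 of Db major is Ab.
Ab up to F#: letters A→F make it a sixth; 10 semitones makes it augmented.

augmented sixth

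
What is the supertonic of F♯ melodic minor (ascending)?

Degree 2 takes the letter 1 step above F, which is G.
In melodic minor (ascending), degree 2 sits 2 semitones above the tonic. F# + 2 semitones is pitch class 8, spelled on G as G#.

G#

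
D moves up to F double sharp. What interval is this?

augmented third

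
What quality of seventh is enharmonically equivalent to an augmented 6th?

minor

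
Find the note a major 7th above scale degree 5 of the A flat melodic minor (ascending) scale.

D

Scale degree 5 of Ab melodic minor (ascending) is Eb.
A major seventh (11 semitones) above Eb lands on the letter D, giving D.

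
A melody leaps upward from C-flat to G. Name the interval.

The letter names run C→G, a span of 4 letter steps, so the interval is some kind of fifth.
Cb to G is 8 semitones. A perfect fifth is 7, so 8 makes it augmented.

augmented fifth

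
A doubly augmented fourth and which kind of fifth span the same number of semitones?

perfect

A doubly augmented fourth spans 7 semitones.
A fifth spanning 7 semitones is perfect (the perfect fifth is 7).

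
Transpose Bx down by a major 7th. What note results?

B down a major seventh is C, so the target letter is C.
From B##, a major seventh is 11 semitones down: C##.

C##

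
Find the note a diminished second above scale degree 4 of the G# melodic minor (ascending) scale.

Db

Scale degree 4 of G# melodic minor (ascending) is C#.
A diminished second (0 semitones) above C# lands on the letter D, giving Db.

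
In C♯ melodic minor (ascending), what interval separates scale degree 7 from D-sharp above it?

minor third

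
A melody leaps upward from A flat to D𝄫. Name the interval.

diminished fourth

The letter names run A→D, a span of 3 letter steps, so the interval is some kind of fourth.
Ab to Dbb is 4 semitones. A perfect fourth is 5, so 4 makes it diminished.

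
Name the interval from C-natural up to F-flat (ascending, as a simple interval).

The letter names run C→F, a span of 3 letter steps, so the interval is some kind of fourth.
C to Fb is 4 semitones. A perfect fourth is 5, so 4 makes it diminished.

diminished fourth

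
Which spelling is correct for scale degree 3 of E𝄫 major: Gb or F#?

Each scale degree takes a distinct letter name. Degree 3 of a scale on E must use the letter G.
Gb and F# are enharmonically the same pitch, but only Gb uses the letter G, so it is the correct spelling here.

Gb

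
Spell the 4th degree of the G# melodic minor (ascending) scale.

C#

The G# melodic minor (ascending) scale runs G# A# B C# D# E# F##.
Degree 4 is C#.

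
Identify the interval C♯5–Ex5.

augmented third

The letter names run C→E, a span of 2 letter steps, so the interval is some kind of third.
C# to E## is 5 semitones. A major third is 4, so 5 makes it augmented.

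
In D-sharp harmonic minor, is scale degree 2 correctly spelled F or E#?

Each scale degree takes a distinct letter name. Degree 2 of a scale on D must use the letter E.
E# and F are enharmonically the same pitch, but only E# uses the letter E, so it is the correct spelling here.

E#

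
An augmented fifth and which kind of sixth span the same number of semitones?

An augmented fifth spans 8 semitones.
A sixth spanning 8 semitones is minor (the major sixth is 9).

minor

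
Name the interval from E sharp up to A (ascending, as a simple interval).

The letter names run E→A, a span of 3 letter steps, so the interval is some kind of fourth.
E# to A is 4 semitones. A perfect fourth is 5, so 4 makes it diminished.

diminished fourth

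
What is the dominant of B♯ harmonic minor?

The B# harmonic minor scale runs B# C## D# E# F## G# A##.
Degree 5 is F##.

F##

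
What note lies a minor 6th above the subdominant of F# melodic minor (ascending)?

G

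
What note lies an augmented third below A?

Fb

A down a major third is F, so the target letter is F.
From A, an augmented third is 5 semitones down: Fb.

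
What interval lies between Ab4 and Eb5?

perfect fifth

Counting letters A–B–C–D–E gives a fifth.
Ab→Eb = 7 semitones, exactly the perfect fifth.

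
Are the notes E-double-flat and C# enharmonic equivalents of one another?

Ebb is pitch class 2; C# is pitch class 1.
The pitch classes differ (2 vs. 1), so they are not enharmonic equivalents.

No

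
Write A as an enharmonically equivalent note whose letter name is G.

A is pitch class 9. The letter G alone is pitch class 7.
To reach pitch class 9 from G requires an offset of +2 semitones, i.e. double sharp: G##.

G##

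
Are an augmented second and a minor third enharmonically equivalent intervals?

An augmented second spans 3 semitones; a minor third spans 3.
They are enharmonically equivalent.

Yes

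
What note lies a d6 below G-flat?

B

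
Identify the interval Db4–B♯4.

The letter names run D→B, a span of 5 letter steps, so the interval is some kind of sixth.
Db to B# is 11 semitones. A major sixth is 9, so 11 makes it doubly augmented.

doubly augmented sixth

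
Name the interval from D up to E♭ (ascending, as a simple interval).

minor second

Counting letters D–E gives a second.
D→Eb = 1 semitone, 1 narrower than the major second (2), so minor.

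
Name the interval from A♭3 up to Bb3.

Counting letters A–B gives a second.
Ab→Bb = 2 semitones, exactly the major second.

major second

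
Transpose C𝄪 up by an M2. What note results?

D##

A second above C lands on the letter D.
A major second spans 2 semitones, so C## moves to pitch class 4. On the letter D that is D##.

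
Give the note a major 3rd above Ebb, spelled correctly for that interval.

Gb

A third above E lands on the letter G.
A major third spans 4 semitones, so Ebb moves to pitch class 6. On the letter G that is Gb.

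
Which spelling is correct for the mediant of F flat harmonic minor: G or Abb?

Each scale degree takes a distinct letter name. Degree 3 of a scale on F must use the letter A.
Abb and G are enharmonically the same pitch, but only Abb uses the letter A, so it is the correct spelling here.

Abb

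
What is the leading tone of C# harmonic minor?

B#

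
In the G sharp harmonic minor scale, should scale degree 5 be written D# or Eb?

Each scale degree takes a distinct letter name. Degree 5 of a scale on G must use the letter D.
D# and Eb are enharmonically the same pitch, but only D# uses the letter D, so it is the correct spelling here.

D#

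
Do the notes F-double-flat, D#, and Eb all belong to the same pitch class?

Yes

Fbb is pitch class 3; D# is pitch class 3; Eb is pitch class 3.
All spellings map to pitch class 3, so they are enharmonically equivalent.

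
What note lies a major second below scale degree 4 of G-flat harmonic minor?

Scale degree 4 of Gb harmonic minor is Cb.
A major second (2 semitones) below Cb lands on the letter B, giving Bbb.

Bbb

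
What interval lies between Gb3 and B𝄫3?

Counting letters G–A–B gives a third.
Gb→Bbb = 3 semitones, 1 narrower than the major third (4), so minor.

minor third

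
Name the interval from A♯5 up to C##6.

The letter names run A→C, a span of 2 letter steps, so the interval is some kind of third.
A# to C## is 4 semitones. A major third is 4, so 4 makes it major.

major third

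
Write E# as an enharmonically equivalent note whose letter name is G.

E# is pitch class 5. The letter G alone is pitch class 7.
To reach pitch class 5 from G requires an offset of -2 semitones, i.e. double flat: Gbb.

Gbb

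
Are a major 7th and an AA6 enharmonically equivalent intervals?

A major seventh spans 11 semitones; a doubly augmented sixth spans 11.
They are enharmonically equivalent.

Yes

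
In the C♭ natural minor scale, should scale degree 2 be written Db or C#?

Each scale degree takes a distinct letter name. Degree 2 of a scale on C must use the letter D.
Db and C# are enharmonically the same pitch, but only Db uses the letter D, so it is the correct spelling here.

Db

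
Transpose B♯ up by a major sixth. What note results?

G##

B up a major sixth is G#, so the target letter is G.
From B#, a major sixth is 9 semitones up: G##.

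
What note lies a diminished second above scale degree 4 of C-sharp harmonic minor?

Gb

Scale degree 4 of C# harmonic minor is F#.
A diminished second (0 semitones) above F# lands on the letter G, giving Gb.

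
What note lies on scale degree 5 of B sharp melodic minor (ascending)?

The B# melodic minor (ascending) scale runs B# C## D# E# F## G## A##.
Degree 5 is F##.

F##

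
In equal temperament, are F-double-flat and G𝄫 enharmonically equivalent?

No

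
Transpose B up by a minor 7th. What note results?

A seventh above B lands on the letter A.
A minor seventh spans 10 semitones, so B moves to pitch class 9. On the letter A that is A.

A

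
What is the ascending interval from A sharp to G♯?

Counting letters A–B–C–D–E–F–G gives a seventh.
A#→G# = 10 semitones, 1 narrower than the major seventh (11), so minor.

minor seventh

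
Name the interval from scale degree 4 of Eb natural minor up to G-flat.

minor seventh

Scale degree 4 of Eb natural minor is Ab.
Ab up to Gb: letters A→G make it a seventh; 10 semitones makes it minor.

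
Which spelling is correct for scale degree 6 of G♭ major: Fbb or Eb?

Each scale degree takes a distinct letter name. Degree 6 of a scale on G must use the letter E.
Eb and Fbb are enharmonically the same pitch, but only Eb uses the letter E, so it is the correct spelling here.

Eb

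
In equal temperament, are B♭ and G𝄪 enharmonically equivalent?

Bb is pitch class 10; G## is pitch class 9.
The pitch classes differ (10 vs. 9), so they are not enharmonic equivalents.

No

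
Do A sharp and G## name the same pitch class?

No

A# is pitch class 10; G## is pitch class 9.
The pitch classes differ (10 vs. 9), so they are not enharmonic equivalents.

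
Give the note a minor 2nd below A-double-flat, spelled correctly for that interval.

Gb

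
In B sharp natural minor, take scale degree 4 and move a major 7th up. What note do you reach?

D##

Scale degree 4 of B# natural minor is E#.
A major seventh (11 semitones) above E# lands on the letter D, giving D##.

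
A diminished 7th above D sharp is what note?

D up a major seventh is C#, so the target letter is C.
From D#, a diminished seventh is 9 semitones up: C.

C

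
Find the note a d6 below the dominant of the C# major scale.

B##

The dominant of C# major is G#.
A diminished sixth (7 semitones) below G# lands on the letter B, giving B##.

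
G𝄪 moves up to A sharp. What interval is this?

minor second

Counting letters G–A gives a second.
G##→A# = 1 semitone, 1 narrower than the major second (2), so minor.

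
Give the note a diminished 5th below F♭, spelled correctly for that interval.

F down a perfect fifth is Bb, so the target letter is B.
From Fb, a diminished fifth is 6 semitones down: Bb.

Bb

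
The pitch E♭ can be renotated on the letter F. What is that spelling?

Plain F sits 2 semitones above Eb, so on the letter F the same pitch needs a double flat: Fbb.

Fbb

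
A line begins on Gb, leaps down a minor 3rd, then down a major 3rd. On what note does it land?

A minor third down from Gb is Eb (letter E, 3 semitones down).
A major third down from Eb is Cb (letter C, 4 semitones down).

Cb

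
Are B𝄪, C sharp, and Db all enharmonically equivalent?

B## is pitch class 1; C# is pitch class 1; Db is pitch class 1.
All spellings map to pitch class 1, so they are enharmonically equivalent.

Yes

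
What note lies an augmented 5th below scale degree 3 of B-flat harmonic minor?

Scale degree 3 of Bb harmonic minor is Db.
An augmented fifth (8 semitones) below Db lands on the letter G, giving Gbb.

Gbb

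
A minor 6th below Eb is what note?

G

A sixth below E lands on the letter G.
A minor sixth spans 8 semitones, so Eb moves to pitch class 7. On the letter G that is G.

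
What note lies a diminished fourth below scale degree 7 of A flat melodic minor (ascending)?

Scale degree 7 of Ab melodic minor (ascending) is G.
A diminished fourth (4 semitones) below G lands on the letter D, giving D#.

D#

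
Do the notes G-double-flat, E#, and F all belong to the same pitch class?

Yes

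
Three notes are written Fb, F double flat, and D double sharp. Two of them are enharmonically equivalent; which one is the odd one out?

Fbb

In 12-tone equal temperament, enharmonic equivalents share a pitch class. Fb is pitch class 4; Fbb is pitch class 3; D## is pitch class 4.
Fb and D## share pitch class 4, while Fbb is pitch class 3.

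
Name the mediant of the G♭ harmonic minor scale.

Bbb

Degree 3 takes the letter 2 steps above G, which is B.
In harmonic minor, degree 3 sits 3 semitones above the tonic. Gb + 3 semitones is pitch class 9, spelled on B as Bbb.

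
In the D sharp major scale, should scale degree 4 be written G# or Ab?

Each scale degree takes a distinct letter name. Degree 4 of a scale on D must use the letter G.
G# and Ab are enharmonically the same pitch, but only G# uses the letter G, so it is the correct spelling here.

G#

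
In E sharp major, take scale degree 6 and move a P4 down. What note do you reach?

G##

Scale degree 6 of E# major is C##.
A perfect fourth (5 semitones) below C## lands on the letter G, giving G##.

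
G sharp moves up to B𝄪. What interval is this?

The letter names run G→B, a span of 2 letter steps, so the interval is some kind of third.
G# to B## is 5 semitones. A major third is 4, so 5 makes it augmented.

augmented third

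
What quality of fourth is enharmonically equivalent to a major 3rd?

diminished

A major third spans 4 semitones.
A fourth spanning 4 semitones is diminished (the perfect fourth is 5).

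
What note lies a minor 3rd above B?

A third above B lands on the letter D.
A minor third spans 3 semitones, so B moves to pitch class 2. On the letter D that is D.

D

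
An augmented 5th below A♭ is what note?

A fifth below A lands on the letter D.
An augmented fifth spans 8 semitones, so Ab moves to pitch class 0. On the letter D that is Dbb.

Dbb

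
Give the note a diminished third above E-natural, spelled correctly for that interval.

E up a major third is G#, so the target letter is G.
From E, a diminished third is 2 semitones up: Gb.

Gb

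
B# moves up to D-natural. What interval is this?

The letter names run B→D, a span of 2 letter steps, so the interval is some kind of third.
B# to D is 2 semitones. A major third is 4, so 2 makes it diminished.

diminished third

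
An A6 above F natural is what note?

D#

F up a major sixth is D, so the target letter is D.
From F, an augmented sixth is 10 semitones up: D#.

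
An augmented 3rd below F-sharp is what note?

Db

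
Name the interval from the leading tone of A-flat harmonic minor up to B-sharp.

augmented third

The leading tone of Ab harmonic minor is G.
G up to B#: letters G→B make it a third; 5 semitones makes it augmented.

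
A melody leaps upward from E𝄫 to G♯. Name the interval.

The letter names run E→G, a span of 2 letter steps, so the interval is some kind of third.
Ebb to G# is 6 semitones. A major third is 4, so 6 makes it doubly augmented.

doubly augmented third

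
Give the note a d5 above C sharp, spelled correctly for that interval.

G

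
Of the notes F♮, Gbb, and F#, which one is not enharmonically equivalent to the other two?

F#

In 12-tone equal temperament, enharmonic equivalents share a pitch class. F is pitch class 5; Gbb is pitch class 5; F# is pitch class 6.
F and Gbb share pitch class 5, while F# is pitch class 6.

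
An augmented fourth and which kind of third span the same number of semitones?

doubly augmented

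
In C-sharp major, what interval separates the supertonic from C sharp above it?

The supertonic of C# major is D#.
D# up to C#: letters D→C make it a seventh; 10 semitones makes it minor.

minor seventh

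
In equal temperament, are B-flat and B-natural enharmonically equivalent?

No

Bb is pitch class 10; B is pitch class 11.
The pitch classes differ (10 vs. 11), so they are not enharmonic equivalents.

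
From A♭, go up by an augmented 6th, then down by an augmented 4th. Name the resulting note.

C

An augmented sixth up from Ab is F# (letter F, 10 semitones up).
An augmented fourth down from F# is C (letter C, 6 semitones down).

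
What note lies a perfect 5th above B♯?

A fifth above B lands on the letter F.
A perfect fifth spans 7 semitones, so B# moves to pitch class 7. On the letter F that is F##.

F##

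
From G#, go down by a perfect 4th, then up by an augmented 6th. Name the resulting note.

B##

A perfect fourth down from G# is D# (letter D, 5 semitones down).
An augmented sixth up from D# is B## (letter B, 10 semitones up).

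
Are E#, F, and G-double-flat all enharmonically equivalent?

E# is pitch class 5; F is pitch class 5; Gbb is pitch class 5.
All spellings map to pitch class 5, so they are enharmonically equivalent.

Yes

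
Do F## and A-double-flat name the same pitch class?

F## is pitch class 7; Abb is pitch class 7.
All spellings map to pitch class 7, so they are enharmonically equivalent.

Yes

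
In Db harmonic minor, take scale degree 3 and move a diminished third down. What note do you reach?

Scale degree 3 of Db harmonic minor is Fb.
A diminished third (2 semitones) below Fb lands on the letter D, giving D.

D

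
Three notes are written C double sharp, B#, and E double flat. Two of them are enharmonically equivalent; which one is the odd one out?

In 12-tone equal temperament, enharmonic equivalents share a pitch class. C## is pitch class 2; B# is pitch class 0; Ebb is pitch class 2.
C## and Ebb share pitch class 2, while B# is pitch class 0.

B#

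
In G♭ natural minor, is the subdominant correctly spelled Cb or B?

Each scale degree takes a distinct letter name. Degree 4 of a scale on G must use the letter C.
Cb and B are enharmonically the same pitch, but only Cb uses the letter C, so it is the correct spelling here.

Cb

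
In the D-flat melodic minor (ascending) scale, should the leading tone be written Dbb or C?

Each scale degree takes a distinct letter name. Degree 7 of a scale on D must use the letter C.
C and Dbb are enharmonically the same pitch, but only C uses the letter C, so it is the correct spelling here.

C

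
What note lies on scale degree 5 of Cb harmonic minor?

Degree 5 takes the letter 4 steps above C, which is G.
In harmonic minor, degree 5 sits 7 semitones above the tonic. Cb + 7 semitones is pitch class 6, spelled on G as Gb.

Gb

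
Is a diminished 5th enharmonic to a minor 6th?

A diminished fifth spans 6 semitones; a minor sixth spans 8.
The spans differ, so they are not enharmonic equivalents.

No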